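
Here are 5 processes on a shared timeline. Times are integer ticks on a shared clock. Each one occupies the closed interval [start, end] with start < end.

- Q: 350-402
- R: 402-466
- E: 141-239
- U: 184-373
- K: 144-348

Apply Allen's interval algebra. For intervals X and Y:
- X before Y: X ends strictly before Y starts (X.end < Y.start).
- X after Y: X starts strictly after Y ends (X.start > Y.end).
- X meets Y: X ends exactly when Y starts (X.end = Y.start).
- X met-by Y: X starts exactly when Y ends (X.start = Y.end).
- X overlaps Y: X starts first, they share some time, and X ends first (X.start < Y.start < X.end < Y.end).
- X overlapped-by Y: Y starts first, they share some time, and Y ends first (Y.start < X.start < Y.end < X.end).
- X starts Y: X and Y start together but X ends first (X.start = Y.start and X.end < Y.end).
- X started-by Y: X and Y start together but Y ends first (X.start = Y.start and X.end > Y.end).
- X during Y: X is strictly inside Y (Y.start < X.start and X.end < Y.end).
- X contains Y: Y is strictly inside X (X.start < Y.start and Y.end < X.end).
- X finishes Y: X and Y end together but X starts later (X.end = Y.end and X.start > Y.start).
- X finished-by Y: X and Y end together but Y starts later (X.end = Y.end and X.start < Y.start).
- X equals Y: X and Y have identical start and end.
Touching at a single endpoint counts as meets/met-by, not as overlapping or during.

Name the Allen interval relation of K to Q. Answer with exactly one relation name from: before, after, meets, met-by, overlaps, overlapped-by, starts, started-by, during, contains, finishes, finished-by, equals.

K = [144, 348]; Q = [350, 402].
Compare endpoints: K.start < Q.start, K.start < Q.end, K.end < Q.start, K.end < Q.end.
That pattern is 'before'.

before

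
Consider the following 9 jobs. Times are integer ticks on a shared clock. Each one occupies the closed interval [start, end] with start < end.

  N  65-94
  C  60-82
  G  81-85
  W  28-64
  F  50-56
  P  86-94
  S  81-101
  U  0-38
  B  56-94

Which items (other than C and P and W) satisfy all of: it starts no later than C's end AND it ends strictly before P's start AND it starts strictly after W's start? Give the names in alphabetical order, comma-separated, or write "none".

Conditions: its start is no later than C's end (X.start <= 82) AND its end is strictly before P's start (X.end < 86) AND its start is strictly after W's start (X.start > 28).
B: start 56 <= 82? ✓; end 94 < 86? ✗; start 56 > 28? ✓ → no.
F: start 50 <= 82? ✓; end 56 < 86? ✓; start 50 > 28? ✓ → yes.
G: start 81 <= 82? ✓; end 85 < 86? ✓; start 81 > 28? ✓ → yes.
N: start 65 <= 82? ✓; end 94 < 86? ✗; start 65 > 28? ✓ → no.
S: start 81 <= 82? ✓; end 101 < 86? ✗; start 81 > 28? ✓ → no.
U: start 0 <= 82? ✓; end 38 < 86? ✓; start 0 > 28? ✗ → no.
Result: F, G.

F, G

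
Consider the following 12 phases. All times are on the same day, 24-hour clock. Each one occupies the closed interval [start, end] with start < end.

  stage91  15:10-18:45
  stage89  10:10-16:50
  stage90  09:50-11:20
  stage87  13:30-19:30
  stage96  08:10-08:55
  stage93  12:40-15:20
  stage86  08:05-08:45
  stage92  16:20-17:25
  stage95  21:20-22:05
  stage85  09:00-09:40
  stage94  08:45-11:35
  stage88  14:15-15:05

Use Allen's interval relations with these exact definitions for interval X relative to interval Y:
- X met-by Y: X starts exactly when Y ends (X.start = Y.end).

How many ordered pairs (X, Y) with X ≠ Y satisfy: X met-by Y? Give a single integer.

Checking all 132 ordered pairs for relation 'met-by'; matching pairs in alphabetical order:
(stage94, stage86): stage94 met-by stage86 ✓
Count: 1.

1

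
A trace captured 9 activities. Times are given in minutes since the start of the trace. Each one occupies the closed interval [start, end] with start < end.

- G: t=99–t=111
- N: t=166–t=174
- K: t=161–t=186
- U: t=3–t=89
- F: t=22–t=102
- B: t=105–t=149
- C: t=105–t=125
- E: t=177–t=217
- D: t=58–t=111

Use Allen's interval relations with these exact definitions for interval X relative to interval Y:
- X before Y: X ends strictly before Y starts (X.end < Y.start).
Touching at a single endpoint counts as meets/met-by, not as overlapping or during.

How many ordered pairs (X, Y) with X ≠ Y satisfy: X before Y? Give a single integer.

Checking all 72 ordered pairs for relation 'before'; matching pairs in alphabetical order:
(B, E): B before E ✓
(B, K): B before K ✓
(B, N): B before N ✓
(C, E): C before E ✓
(C, K): C before K ✓
(C, N): C before N ✓
(D, E): D before E ✓
(D, K): D before K ✓
(D, N): D before N ✓
(F, B): F before B ✓
(F, C): F before C ✓
(F, E): F before E ✓
(F, K): F before K ✓
(F, N): F before N ✓
(G, E): G before E ✓
(G, K): G before K ✓
(G, N): G before N ✓
(N, E): N before E ✓
(U, B): U before B ✓
(U, C): U before C ✓
(U, E): U before E ✓
(U, G): U before G ✓
(U, K): U before K ✓
(U, N): U before N ✓
Count: 24.

24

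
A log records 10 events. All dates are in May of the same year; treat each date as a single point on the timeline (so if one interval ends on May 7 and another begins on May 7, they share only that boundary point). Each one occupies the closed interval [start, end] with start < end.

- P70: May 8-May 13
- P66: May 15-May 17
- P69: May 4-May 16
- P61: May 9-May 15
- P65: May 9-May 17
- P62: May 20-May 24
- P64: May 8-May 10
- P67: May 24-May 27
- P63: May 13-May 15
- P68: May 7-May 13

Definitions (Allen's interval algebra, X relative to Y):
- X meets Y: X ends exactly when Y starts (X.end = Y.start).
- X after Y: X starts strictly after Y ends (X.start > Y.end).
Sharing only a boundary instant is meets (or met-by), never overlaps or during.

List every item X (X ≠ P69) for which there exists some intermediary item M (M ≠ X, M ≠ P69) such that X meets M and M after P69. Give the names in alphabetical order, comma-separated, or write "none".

Target P69 = [May 4, May 16].
Intermediaries M with M after P69: P62, P67.
Via P62 — items with X meets P62: none.
Via P67 — items with X meets P67: P62.
Union: P62.

P62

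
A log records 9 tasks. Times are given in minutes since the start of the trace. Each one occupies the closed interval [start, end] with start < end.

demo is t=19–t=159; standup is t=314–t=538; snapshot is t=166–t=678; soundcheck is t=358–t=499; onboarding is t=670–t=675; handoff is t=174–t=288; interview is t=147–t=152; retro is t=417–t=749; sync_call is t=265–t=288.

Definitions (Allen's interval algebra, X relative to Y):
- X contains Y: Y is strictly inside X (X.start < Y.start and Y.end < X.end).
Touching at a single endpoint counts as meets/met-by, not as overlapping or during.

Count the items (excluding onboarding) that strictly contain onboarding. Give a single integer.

2

Target onboarding = [t=670, t=675].
demo [t=19, t=159] → before → no.
handoff [t=174, t=288] → before → no.
interview [t=147, t=152] → before → no.
retro [t=417, t=749] → contains → counts.
snapshot [t=166, t=678] → contains → counts.
soundcheck [t=358, t=499] → before → no.
standup [t=314, t=538] → before → no.
sync_call [t=265, t=288] → before → no.
Total: 2.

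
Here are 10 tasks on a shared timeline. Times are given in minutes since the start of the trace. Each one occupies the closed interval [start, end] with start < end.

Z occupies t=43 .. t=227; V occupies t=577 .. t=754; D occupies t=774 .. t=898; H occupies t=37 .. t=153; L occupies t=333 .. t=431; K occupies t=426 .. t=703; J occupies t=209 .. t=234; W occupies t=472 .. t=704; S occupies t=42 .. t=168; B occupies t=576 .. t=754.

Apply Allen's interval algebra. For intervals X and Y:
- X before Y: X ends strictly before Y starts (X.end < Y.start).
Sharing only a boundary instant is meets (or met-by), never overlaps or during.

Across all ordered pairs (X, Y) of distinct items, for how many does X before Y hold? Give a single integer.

Checking all 90 ordered pairs for relation 'before'; matching pairs in alphabetical order:
(B, D): B before D ✓
(H, B): H before B ✓
(H, D): H before D ✓
(H, J): H before J ✓
(H, K): H before K ✓
(H, L): H before L ✓
(H, V): H before V ✓
(H, W): H before W ✓
(J, B): J before B ✓
(J, D): J before D ✓
(J, K): J before K ✓
(J, L): J before L ✓
(J, V): J before V ✓
(J, W): J before W ✓
(K, D): K before D ✓
(L, B): L before B ✓
(L, D): L before D ✓
(L, V): L before V ✓
(L, W): L before W ✓
(S, B): S before B ✓
(S, D): S before D ✓
(S, J): S before J ✓
(S, K): S before K ✓
(S, L): S before L ✓
... plus 10 further pairs not listed.
Count: 34.

34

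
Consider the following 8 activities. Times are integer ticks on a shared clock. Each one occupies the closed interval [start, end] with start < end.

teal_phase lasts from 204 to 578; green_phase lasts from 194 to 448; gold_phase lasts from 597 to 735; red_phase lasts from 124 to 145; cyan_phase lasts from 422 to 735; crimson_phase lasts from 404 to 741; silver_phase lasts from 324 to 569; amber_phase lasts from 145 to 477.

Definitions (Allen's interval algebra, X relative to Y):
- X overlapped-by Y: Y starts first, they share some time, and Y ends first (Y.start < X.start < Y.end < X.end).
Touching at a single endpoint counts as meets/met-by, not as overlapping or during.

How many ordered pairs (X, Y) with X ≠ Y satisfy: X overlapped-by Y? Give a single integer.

12

Checking all 56 ordered pairs for relation 'overlapped-by'; matching pairs in alphabetical order:
(crimson_phase, amber_phase): crimson_phase overlapped-by amber_phase ✓
(crimson_phase, green_phase): crimson_phase overlapped-by green_phase ✓
(crimson_phase, silver_phase): crimson_phase overlapped-by silver_phase ✓
(crimson_phase, teal_phase): crimson_phase overlapped-by teal_phase ✓
(cyan_phase, amber_phase): cyan_phase overlapped-by amber_phase ✓
(cyan_phase, green_phase): cyan_phase overlapped-by green_phase ✓
(cyan_phase, silver_phase): cyan_phase overlapped-by silver_phase ✓
(cyan_phase, teal_phase): cyan_phase overlapped-by teal_phase ✓
(silver_phase, amber_phase): silver_phase overlapped-by amber_phase ✓
(silver_phase, green_phase): silver_phase overlapped-by green_phase ✓
(teal_phase, amber_phase): teal_phase overlapped-by amber_phase ✓
(teal_phase, green_phase): teal_phase overlapped-by green_phase ✓
Count: 12.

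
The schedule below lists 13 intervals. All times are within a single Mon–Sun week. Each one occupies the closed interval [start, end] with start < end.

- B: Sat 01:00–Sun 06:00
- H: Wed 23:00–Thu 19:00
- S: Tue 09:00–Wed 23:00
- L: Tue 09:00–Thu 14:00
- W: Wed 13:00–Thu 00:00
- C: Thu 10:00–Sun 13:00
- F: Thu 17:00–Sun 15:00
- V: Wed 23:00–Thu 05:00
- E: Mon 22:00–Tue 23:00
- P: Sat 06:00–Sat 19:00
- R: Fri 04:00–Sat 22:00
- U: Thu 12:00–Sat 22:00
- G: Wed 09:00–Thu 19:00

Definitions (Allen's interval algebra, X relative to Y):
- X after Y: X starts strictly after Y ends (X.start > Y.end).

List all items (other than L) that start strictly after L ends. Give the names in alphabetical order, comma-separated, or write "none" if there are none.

B, F, P, R

Target L = [Tue 09:00, Thu 14:00].
B [Sat 01:00, Sun 06:00] → after → yes.
C [Thu 10:00, Sun 13:00] → overlapped-by → no.
E [Mon 22:00, Tue 23:00] → overlaps → no.
F [Thu 17:00, Sun 15:00] → after → yes.
G [Wed 09:00, Thu 19:00] → overlapped-by → no.
H [Wed 23:00, Thu 19:00] → overlapped-by → no.
P [Sat 06:00, Sat 19:00] → after → yes.
R [Fri 04:00, Sat 22:00] → after → yes.
S [Tue 09:00, Wed 23:00] → starts → no.
U [Thu 12:00, Sat 22:00] → overlapped-by → no.
V [Wed 23:00, Thu 05:00] → during → no.
W [Wed 13:00, Thu 00:00] → during → no.
Result: B, F, P, R.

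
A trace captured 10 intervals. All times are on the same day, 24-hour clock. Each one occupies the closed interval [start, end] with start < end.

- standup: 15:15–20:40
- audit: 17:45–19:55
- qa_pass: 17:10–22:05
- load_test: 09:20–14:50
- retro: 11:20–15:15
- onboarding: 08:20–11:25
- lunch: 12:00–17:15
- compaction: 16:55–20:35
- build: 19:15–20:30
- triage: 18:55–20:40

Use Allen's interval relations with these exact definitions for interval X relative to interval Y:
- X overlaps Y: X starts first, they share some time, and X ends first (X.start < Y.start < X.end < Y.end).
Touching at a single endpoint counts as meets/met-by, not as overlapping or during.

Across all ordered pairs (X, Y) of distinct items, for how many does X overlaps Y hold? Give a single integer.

13

Checking all 90 ordered pairs for relation 'overlaps'; matching pairs in alphabetical order:
(audit, build): audit overlaps build ✓
(audit, triage): audit overlaps triage ✓
(compaction, qa_pass): compaction overlaps qa_pass ✓
(compaction, triage): compaction overlaps triage ✓
(load_test, lunch): load_test overlaps lunch ✓
(load_test, retro): load_test overlaps retro ✓
(lunch, compaction): lunch overlaps compaction ✓
(lunch, qa_pass): lunch overlaps qa_pass ✓
(lunch, standup): lunch overlaps standup ✓
(onboarding, load_test): onboarding overlaps load_test ✓
(onboarding, retro): onboarding overlaps retro ✓
(retro, lunch): retro overlaps lunch ✓
(standup, qa_pass): standup overlaps qa_pass ✓
Count: 13.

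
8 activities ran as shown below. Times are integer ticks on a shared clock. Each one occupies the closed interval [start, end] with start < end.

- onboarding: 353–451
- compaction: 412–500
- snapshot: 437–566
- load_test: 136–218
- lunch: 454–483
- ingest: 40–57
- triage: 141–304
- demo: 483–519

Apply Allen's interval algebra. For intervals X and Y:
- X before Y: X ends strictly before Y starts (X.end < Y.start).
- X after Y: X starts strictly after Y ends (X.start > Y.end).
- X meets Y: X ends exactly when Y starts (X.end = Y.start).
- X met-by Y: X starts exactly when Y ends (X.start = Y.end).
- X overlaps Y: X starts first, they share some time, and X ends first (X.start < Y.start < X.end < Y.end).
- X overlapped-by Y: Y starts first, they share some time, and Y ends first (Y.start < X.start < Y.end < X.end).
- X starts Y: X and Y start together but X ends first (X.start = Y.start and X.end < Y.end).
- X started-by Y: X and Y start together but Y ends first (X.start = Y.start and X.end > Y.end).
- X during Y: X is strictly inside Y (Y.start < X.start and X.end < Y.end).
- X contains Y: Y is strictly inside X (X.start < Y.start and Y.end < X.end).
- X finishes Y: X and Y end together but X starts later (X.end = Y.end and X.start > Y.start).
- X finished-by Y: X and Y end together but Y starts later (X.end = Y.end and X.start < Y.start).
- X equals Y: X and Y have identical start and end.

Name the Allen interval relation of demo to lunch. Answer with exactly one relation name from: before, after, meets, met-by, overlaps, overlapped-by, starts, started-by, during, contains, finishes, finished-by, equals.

met-by

demo = [483, 519]; lunch = [454, 483].
Compare endpoints: demo.start > lunch.start, demo.start = lunch.end, demo.end > lunch.start, demo.end > lunch.end.
That pattern is 'met-by'.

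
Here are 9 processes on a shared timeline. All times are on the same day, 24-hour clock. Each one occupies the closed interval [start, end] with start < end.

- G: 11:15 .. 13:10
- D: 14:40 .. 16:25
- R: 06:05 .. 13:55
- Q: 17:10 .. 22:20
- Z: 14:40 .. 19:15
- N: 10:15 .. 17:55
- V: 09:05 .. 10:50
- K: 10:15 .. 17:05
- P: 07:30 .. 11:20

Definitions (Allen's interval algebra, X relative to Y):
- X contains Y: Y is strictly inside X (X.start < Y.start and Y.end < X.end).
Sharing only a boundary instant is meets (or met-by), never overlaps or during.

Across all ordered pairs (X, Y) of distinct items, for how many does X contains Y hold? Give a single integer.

8

Checking all 72 ordered pairs for relation 'contains'; matching pairs in alphabetical order:
(K, D): K contains D ✓
(K, G): K contains G ✓
(N, D): N contains D ✓
(N, G): N contains G ✓
(P, V): P contains V ✓
(R, G): R contains G ✓
(R, P): R contains P ✓
(R, V): R contains V ✓
Count: 8.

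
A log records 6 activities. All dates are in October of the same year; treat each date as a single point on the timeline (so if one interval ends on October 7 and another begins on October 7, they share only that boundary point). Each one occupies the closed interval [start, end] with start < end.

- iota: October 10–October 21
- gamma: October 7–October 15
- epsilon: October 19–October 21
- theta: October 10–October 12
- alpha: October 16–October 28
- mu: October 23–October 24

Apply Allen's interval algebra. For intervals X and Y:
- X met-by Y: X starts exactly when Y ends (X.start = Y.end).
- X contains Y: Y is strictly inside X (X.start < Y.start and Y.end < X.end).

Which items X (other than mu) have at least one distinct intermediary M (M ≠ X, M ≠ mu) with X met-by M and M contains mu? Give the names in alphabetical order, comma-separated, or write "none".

none

Target mu = [October 23, October 24].
Intermediaries M with M contains mu: alpha.
Via alpha — items with X met-by alpha: none.
Union: none.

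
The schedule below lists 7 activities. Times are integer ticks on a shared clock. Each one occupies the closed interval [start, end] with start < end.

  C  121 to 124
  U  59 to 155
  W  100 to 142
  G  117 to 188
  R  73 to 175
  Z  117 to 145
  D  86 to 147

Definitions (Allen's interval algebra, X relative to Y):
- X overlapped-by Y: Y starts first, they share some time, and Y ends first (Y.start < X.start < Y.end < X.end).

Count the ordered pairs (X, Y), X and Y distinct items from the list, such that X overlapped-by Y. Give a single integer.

Checking all 42 ordered pairs for relation 'overlapped-by'; matching pairs in alphabetical order:
(G, D): G overlapped-by D ✓
(G, R): G overlapped-by R ✓
(G, U): G overlapped-by U ✓
(G, W): G overlapped-by W ✓
(R, U): R overlapped-by U ✓
(Z, W): Z overlapped-by W ✓
Count: 6.

6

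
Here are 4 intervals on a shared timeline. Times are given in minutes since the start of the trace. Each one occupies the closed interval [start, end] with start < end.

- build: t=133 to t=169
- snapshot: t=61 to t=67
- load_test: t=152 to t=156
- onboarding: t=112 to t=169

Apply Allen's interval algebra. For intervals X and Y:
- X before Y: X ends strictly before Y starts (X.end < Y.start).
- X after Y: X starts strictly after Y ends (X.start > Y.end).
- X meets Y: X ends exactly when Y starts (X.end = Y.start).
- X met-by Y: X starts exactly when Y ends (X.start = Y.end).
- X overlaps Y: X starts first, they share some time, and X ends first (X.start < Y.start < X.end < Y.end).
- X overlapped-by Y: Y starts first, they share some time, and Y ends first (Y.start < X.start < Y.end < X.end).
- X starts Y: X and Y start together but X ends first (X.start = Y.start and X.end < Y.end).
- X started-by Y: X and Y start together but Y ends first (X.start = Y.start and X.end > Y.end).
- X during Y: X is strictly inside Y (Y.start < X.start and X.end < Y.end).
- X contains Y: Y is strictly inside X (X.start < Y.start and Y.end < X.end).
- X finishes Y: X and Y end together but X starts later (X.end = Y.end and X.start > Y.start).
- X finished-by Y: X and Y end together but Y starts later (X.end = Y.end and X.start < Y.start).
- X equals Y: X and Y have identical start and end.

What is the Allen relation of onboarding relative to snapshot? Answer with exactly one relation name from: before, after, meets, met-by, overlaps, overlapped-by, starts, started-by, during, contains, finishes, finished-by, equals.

onboarding = [t=112, t=169]; snapshot = [t=61, t=67].
Compare endpoints: onboarding.start > snapshot.start, onboarding.start > snapshot.end, onboarding.end > snapshot.start, onboarding.end > snapshot.end.
That pattern is 'after'.

after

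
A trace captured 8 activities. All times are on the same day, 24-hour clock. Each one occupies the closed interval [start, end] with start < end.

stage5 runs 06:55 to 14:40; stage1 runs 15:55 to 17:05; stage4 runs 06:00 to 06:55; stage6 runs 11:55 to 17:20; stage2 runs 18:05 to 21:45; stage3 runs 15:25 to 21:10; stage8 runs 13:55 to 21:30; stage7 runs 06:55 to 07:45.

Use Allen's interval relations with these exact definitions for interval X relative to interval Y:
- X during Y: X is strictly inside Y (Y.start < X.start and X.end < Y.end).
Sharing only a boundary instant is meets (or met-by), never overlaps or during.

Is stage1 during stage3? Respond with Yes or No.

stage1 = [15:55, 17:05], stage3 = [15:25, 21:10].
Actual relation of stage1 to stage3: during.
Asked whether 'during' holds → Yes.

Yes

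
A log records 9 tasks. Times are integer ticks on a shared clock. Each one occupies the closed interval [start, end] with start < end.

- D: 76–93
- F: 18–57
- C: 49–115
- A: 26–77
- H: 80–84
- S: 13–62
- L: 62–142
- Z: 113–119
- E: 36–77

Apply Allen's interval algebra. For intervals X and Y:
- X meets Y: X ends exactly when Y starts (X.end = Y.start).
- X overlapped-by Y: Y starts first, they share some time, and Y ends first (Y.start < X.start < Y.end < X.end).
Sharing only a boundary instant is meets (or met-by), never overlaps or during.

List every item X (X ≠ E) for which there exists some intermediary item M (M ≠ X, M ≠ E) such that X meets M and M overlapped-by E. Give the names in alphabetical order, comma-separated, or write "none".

S

Target E = [36, 77].
Intermediaries M with M overlapped-by E: C, D, L.
Via C — items with X meets C: none.
Via D — items with X meets D: none.
Via L — items with X meets L: S.
Union: S.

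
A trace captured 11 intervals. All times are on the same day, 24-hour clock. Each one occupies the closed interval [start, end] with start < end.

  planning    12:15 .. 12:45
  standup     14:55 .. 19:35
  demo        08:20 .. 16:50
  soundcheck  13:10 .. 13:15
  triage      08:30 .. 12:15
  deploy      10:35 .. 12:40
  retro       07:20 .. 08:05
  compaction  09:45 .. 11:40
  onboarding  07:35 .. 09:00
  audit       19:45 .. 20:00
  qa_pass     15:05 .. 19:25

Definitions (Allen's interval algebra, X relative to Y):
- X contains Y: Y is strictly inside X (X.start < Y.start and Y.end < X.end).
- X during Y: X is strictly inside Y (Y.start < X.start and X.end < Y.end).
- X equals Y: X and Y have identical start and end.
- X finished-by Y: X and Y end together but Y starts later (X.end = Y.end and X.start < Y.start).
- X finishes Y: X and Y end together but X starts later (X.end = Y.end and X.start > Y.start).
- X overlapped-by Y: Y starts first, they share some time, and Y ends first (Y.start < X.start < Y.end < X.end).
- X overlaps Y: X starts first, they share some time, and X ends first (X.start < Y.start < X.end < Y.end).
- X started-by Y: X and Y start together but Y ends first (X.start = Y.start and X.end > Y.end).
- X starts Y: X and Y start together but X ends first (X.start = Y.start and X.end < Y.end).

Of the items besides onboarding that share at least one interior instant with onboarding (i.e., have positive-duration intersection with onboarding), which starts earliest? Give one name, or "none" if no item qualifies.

retro

Target onboarding = [07:35, 09:00].
audit [19:45, 20:00] → after → excluded.
compaction [09:45, 11:40] → after → excluded.
demo [08:20, 16:50] → overlapped-by → candidate.
deploy [10:35, 12:40] → after → excluded.
planning [12:15, 12:45] → after → excluded.
qa_pass [15:05, 19:25] → after → excluded.
retro [07:20, 08:05] → overlaps → candidate.
soundcheck [13:10, 13:15] → after → excluded.
standup [14:55, 19:35] → after → excluded.
triage [08:30, 12:15] → overlapped-by → candidate.
Among candidates, earliest start is 07:20 → retro.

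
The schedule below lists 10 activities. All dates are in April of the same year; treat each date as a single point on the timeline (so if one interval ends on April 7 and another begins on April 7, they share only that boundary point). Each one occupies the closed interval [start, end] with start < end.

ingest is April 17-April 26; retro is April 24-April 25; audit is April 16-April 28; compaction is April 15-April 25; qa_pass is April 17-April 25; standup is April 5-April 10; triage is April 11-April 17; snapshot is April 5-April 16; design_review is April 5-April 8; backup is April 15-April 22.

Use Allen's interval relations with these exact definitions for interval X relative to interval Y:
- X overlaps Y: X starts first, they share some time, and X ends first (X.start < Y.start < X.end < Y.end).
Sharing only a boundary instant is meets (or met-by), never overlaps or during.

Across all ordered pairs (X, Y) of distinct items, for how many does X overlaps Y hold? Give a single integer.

Checking all 90 ordered pairs for relation 'overlaps'; matching pairs in alphabetical order:
(backup, audit): backup overlaps audit ✓
(backup, ingest): backup overlaps ingest ✓
(backup, qa_pass): backup overlaps qa_pass ✓
(compaction, audit): compaction overlaps audit ✓
(compaction, ingest): compaction overlaps ingest ✓
(snapshot, backup): snapshot overlaps backup ✓
(snapshot, compaction): snapshot overlaps compaction ✓
(snapshot, triage): snapshot overlaps triage ✓
(triage, audit): triage overlaps audit ✓
(triage, backup): triage overlaps backup ✓
(triage, compaction): triage overlaps compaction ✓
Count: 11.

11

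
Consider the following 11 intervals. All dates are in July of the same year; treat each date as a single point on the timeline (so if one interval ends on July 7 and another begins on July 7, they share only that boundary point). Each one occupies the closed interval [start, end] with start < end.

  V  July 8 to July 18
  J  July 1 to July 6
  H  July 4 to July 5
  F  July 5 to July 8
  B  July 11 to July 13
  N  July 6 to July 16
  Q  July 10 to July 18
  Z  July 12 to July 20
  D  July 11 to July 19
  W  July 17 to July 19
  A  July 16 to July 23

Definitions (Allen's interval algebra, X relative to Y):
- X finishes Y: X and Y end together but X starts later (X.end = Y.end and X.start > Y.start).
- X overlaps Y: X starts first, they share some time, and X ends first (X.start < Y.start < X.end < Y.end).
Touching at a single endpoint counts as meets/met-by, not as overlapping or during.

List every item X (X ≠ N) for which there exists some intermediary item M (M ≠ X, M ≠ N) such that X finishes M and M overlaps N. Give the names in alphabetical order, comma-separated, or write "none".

Target N = [July 6, July 16].
Intermediaries M with M overlaps N: F.
Via F — items with X finishes F: none.
Union: none.

none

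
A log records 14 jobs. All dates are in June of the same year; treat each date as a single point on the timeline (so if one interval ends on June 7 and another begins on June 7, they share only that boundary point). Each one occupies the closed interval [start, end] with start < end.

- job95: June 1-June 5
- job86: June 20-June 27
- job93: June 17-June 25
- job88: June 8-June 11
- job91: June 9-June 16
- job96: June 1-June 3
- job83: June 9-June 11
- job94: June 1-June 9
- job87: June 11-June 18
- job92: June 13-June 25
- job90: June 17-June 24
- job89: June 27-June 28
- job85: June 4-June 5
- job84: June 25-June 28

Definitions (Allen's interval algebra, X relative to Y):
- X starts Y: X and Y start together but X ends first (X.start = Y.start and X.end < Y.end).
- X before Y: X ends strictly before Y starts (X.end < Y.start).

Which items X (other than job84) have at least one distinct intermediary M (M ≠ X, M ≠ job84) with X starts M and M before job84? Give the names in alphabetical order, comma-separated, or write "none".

job83, job95, job96

Target job84 = [June 25, June 28].
Intermediaries M with M before job84: job83, job85, job87, job88, job90, job91, job94, job95, job96.
Via job83 — items with X starts job83: none.
Via job85 — items with X starts job85: none.
Via job87 — items with X starts job87: none.
Via job88 — items with X starts job88: none.
Via job90 — items with X starts job90: none.
Via job91 — items with X starts job91: job83.
Via job94 — items with X starts job94: job95, job96.
Via job95 — items with X starts job95: job96.
Via job96 — items with X starts job96: none.
Union: job83, job95, job96.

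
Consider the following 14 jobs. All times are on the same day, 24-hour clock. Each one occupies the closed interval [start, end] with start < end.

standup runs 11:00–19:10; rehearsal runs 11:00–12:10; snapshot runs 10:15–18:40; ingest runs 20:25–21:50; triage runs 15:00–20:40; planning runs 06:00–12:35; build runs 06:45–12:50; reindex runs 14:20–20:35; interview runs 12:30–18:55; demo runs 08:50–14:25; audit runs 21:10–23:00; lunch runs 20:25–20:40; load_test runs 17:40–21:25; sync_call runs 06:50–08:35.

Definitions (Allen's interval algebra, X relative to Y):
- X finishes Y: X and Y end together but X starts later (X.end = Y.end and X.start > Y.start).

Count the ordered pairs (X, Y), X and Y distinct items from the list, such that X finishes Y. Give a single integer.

Checking all 182 ordered pairs for relation 'finishes'; matching pairs in alphabetical order:
(lunch, triage): lunch finishes triage ✓
Count: 1.

1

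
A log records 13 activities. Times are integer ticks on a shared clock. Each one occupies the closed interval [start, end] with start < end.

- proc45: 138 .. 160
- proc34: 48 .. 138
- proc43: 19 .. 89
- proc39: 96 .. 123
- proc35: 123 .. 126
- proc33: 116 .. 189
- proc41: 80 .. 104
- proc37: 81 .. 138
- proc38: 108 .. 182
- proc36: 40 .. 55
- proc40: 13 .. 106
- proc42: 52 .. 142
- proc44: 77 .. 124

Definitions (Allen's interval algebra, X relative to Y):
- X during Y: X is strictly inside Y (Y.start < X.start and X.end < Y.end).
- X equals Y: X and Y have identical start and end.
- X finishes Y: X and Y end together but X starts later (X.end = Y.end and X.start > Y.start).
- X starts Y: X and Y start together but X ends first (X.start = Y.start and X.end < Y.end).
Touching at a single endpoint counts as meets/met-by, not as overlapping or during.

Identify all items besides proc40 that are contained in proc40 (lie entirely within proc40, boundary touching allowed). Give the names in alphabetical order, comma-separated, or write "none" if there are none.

Target proc40 = [13, 106].
proc33 [116, 189] → after → no.
proc34 [48, 138] → overlapped-by → no.
proc35 [123, 126] → after → no.
proc36 [40, 55] → during → yes.
proc37 [81, 138] → overlapped-by → no.
proc38 [108, 182] → after → no.
proc39 [96, 123] → overlapped-by → no.
proc41 [80, 104] → during → yes.
proc42 [52, 142] → overlapped-by → no.
proc43 [19, 89] → during → yes.
proc44 [77, 124] → overlapped-by → no.
proc45 [138, 160] → after → no.
Result: proc36, proc41, proc43.

proc36, proc41, proc43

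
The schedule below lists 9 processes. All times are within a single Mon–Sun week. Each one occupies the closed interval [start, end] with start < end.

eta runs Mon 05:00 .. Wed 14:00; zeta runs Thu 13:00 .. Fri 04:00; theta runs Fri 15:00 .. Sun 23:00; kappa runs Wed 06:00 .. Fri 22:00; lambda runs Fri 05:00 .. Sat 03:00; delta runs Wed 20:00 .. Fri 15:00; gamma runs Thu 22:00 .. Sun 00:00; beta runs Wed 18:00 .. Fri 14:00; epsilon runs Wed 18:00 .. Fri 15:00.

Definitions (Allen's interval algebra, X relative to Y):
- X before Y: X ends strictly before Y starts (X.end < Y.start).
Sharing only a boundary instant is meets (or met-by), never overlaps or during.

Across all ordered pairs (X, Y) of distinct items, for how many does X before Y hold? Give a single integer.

Checking all 72 ordered pairs for relation 'before'; matching pairs in alphabetical order:
(beta, theta): beta before theta ✓
(eta, beta): eta before beta ✓
(eta, delta): eta before delta ✓
(eta, epsilon): eta before epsilon ✓
(eta, gamma): eta before gamma ✓
(eta, lambda): eta before lambda ✓
(eta, theta): eta before theta ✓
(eta, zeta): eta before zeta ✓
(zeta, lambda): zeta before lambda ✓
(zeta, theta): zeta before theta ✓
Count: 10.

10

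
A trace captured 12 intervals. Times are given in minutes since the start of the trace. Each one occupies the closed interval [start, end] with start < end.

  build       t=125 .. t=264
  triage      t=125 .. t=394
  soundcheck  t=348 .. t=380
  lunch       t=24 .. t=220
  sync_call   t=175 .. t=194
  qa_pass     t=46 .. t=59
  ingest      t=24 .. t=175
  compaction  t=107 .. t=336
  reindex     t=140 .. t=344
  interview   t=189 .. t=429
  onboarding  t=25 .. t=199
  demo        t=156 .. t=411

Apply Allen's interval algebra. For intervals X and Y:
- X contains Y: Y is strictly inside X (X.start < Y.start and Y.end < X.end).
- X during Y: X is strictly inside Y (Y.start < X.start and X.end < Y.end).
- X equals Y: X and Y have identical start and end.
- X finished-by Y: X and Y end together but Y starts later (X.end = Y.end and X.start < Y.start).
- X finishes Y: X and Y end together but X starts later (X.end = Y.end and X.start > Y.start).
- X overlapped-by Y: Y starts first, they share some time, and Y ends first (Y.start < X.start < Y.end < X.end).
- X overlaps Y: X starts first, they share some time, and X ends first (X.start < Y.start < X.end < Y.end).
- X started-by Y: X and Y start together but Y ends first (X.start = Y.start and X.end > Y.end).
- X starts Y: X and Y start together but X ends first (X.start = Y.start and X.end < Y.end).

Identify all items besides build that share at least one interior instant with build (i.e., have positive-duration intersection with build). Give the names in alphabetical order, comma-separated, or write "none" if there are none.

compaction, demo, ingest, interview, lunch, onboarding, reindex, sync_call, triage

Target build = [t=125, t=264].
compaction [t=107, t=336] → contains → yes.
demo [t=156, t=411] → overlapped-by → yes.
ingest [t=24, t=175] → overlaps → yes.
interview [t=189, t=429] → overlapped-by → yes.
lunch [t=24, t=220] → overlaps → yes.
onboarding [t=25, t=199] → overlaps → yes.
qa_pass [t=46, t=59] → before → no.
reindex [t=140, t=344] → overlapped-by → yes.
soundcheck [t=348, t=380] → after → no.
sync_call [t=175, t=194] → during → yes.
triage [t=125, t=394] → started-by → yes.
Result: compaction, demo, ingest, interview, lunch, onboarding, reindex, sync_call, triage.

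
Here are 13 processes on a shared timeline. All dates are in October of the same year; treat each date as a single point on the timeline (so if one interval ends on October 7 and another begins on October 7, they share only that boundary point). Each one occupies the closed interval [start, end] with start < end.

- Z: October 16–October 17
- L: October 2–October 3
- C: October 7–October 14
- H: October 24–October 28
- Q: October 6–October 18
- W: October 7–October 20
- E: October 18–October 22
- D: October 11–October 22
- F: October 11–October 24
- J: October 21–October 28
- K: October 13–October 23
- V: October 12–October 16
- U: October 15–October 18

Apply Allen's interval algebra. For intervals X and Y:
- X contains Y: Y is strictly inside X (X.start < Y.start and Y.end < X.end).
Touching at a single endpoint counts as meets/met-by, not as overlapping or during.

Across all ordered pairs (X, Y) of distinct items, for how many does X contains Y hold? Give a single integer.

18

Checking all 156 ordered pairs for relation 'contains'; matching pairs in alphabetical order:
(D, U): D contains U ✓
(D, V): D contains V ✓
(D, Z): D contains Z ✓
(F, E): F contains E ✓
(F, K): F contains K ✓
(F, U): F contains U ✓
(F, V): F contains V ✓
(F, Z): F contains Z ✓
(K, E): K contains E ✓
(K, U): K contains U ✓
(K, Z): K contains Z ✓
(Q, C): Q contains C ✓
(Q, V): Q contains V ✓
(Q, Z): Q contains Z ✓
(U, Z): U contains Z ✓
(W, U): W contains U ✓
(W, V): W contains V ✓
(W, Z): W contains Z ✓
Count: 18.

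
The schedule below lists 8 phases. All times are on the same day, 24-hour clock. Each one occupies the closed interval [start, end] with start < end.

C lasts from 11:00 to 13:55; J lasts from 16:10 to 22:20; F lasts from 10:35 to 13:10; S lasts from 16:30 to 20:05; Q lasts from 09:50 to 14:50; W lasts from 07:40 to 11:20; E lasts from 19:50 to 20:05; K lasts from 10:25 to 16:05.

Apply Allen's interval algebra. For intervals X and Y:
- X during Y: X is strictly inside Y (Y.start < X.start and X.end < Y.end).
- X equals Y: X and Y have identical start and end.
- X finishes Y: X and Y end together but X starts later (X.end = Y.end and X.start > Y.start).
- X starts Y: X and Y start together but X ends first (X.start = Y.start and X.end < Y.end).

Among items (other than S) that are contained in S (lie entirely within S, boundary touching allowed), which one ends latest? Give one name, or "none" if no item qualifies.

Target S = [16:30, 20:05].
C [11:00, 13:55] → before → excluded.
E [19:50, 20:05] → finishes → candidate.
F [10:35, 13:10] → before → excluded.
J [16:10, 22:20] → contains → excluded.
K [10:25, 16:05] → before → excluded.
Q [09:50, 14:50] → before → excluded.
W [07:40, 11:20] → before → excluded.
Among candidates, latest end is 20:05 → E.

E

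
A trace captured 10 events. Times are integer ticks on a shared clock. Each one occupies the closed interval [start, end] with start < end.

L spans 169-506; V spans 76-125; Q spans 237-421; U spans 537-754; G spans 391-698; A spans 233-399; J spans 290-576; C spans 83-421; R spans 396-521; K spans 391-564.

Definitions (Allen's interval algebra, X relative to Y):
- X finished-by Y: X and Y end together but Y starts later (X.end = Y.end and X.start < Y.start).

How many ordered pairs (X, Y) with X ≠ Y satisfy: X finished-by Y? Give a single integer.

1

Checking all 90 ordered pairs for relation 'finished-by'; matching pairs in alphabetical order:
(C, Q): C finished-by Q ✓
Count: 1.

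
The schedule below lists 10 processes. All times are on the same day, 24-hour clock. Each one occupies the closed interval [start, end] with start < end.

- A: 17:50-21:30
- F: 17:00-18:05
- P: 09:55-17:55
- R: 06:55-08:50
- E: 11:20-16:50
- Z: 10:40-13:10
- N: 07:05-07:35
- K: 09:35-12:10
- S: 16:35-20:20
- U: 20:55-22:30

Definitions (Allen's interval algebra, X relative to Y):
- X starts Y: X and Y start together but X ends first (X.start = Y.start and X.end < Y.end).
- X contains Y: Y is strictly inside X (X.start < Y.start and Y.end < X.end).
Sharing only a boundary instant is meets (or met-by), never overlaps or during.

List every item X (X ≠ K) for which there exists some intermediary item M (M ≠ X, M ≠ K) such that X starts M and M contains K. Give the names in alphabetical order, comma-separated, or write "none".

Target K = [09:35, 12:10].
Intermediaries M with M contains K: none.
Union: none.

none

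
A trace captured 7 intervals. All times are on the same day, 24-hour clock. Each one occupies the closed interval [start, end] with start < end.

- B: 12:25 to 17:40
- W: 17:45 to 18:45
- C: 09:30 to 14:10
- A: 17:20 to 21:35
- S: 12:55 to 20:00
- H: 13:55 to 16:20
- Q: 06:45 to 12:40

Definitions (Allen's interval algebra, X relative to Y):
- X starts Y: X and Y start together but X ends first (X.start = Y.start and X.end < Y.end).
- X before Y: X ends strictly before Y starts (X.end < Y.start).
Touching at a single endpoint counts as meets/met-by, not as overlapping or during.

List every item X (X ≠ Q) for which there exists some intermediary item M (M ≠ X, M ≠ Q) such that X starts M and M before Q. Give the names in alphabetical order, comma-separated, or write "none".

Target Q = [06:45, 12:40].
Intermediaries M with M before Q: none.
Union: none.

none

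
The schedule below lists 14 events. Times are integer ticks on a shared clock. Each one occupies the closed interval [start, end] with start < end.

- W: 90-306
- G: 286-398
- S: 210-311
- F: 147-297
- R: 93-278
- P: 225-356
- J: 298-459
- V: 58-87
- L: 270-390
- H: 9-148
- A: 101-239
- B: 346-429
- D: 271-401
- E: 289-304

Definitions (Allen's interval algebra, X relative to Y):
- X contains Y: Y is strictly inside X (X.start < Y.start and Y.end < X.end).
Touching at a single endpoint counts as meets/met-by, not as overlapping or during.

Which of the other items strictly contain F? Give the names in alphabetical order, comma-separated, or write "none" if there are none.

Target F = [147, 297].
A [101, 239] → overlaps → no.
B [346, 429] → after → no.
D [271, 401] → overlapped-by → no.
E [289, 304] → overlapped-by → no.
G [286, 398] → overlapped-by → no.
H [9, 148] → overlaps → no.
J [298, 459] → after → no.
L [270, 390] → overlapped-by → no.
P [225, 356] → overlapped-by → no.
R [93, 278] → overlaps → no.
S [210, 311] → overlapped-by → no.
V [58, 87] → before → no.
W [90, 306] → contains → yes.
Result: W.

W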